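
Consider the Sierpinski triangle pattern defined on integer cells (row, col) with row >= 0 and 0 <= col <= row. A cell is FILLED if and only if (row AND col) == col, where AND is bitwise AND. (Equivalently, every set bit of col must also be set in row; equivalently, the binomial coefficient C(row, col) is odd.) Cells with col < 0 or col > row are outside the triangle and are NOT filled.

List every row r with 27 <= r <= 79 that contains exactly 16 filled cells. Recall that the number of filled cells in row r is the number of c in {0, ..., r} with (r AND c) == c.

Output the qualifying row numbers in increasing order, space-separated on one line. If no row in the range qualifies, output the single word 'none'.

Answer: 27 29 30 39 43 45 46 51 53 54 57 58 60 71 75 77 78

Derivation:
Row r has 2^popcount(r) filled cells, so we need popcount(r) = log2(16) = 4.
Scan r = 27..79 and keep those with exactly 4 one-bits:
r=27=11011 popcount=4 -> KEEP
r=28=11100 popcount=3 -> skip
r=29=11101 popcount=4 -> KEEP
r=30=11110 popcount=4 -> KEEP
r=31=11111 popcount=5 -> skip
r=32=100000 popcount=1 -> skip
r=33=100001 popcount=2 -> skip
r=34=100010 popcount=2 -> skip
r=35=100011 popcount=3 -> skip
r=36=100100 popcount=2 -> skip
r=37=100101 popcount=3 -> skip
r=38=100110 popcount=3 -> skip
r=39=100111 popcount=4 -> KEEP
r=40=101000 popcount=2 -> skip
r=41=101001 popcount=3 -> skip
r=42=101010 popcount=3 -> skip
r=43=101011 popcount=4 -> KEEP
r=44=101100 popcount=3 -> skip
r=45=101101 popcount=4 -> KEEP
r=46=101110 popcount=4 -> KEEP
r=47=101111 popcount=5 -> skip
r=48=110000 popcount=2 -> skip
r=49=110001 popcount=3 -> skip
r=50=110010 popcount=3 -> skip
r=51=110011 popcount=4 -> KEEP
r=52=110100 popcount=3 -> skip
r=53=110101 popcount=4 -> KEEP
r=54=110110 popcount=4 -> KEEP
r=55=110111 popcount=5 -> skip
r=56=111000 popcount=3 -> skip
r=57=111001 popcount=4 -> KEEP
r=58=111010 popcount=4 -> KEEP
r=59=111011 popcount=5 -> skip
r=60=111100 popcount=4 -> KEEP
r=61=111101 popcount=5 -> skip
r=62=111110 popcount=5 -> skip
r=63=111111 popcount=6 -> skip
r=64=1000000 popcount=1 -> skip
r=65=1000001 popcount=2 -> skip
r=66=1000010 popcount=2 -> skip
r=67=1000011 popcount=3 -> skip
r=68=1000100 popcount=2 -> skip
r=69=1000101 popcount=3 -> skip
r=70=1000110 popcount=3 -> skip
r=71=1000111 popcount=4 -> KEEP
r=72=1001000 popcount=2 -> skip
r=73=1001001 popcount=3 -> skip
r=74=1001010 popcount=3 -> skip
r=75=1001011 popcount=4 -> KEEP
r=76=1001100 popcount=3 -> skip
r=77=1001101 popcount=4 -> KEEP
r=78=1001110 popcount=4 -> KEEP
r=79=1001111 popcount=5 -> skip
Kept rows: 27 29 30 39 43 45 46 51 53 54 57 58 60 71 75 77 78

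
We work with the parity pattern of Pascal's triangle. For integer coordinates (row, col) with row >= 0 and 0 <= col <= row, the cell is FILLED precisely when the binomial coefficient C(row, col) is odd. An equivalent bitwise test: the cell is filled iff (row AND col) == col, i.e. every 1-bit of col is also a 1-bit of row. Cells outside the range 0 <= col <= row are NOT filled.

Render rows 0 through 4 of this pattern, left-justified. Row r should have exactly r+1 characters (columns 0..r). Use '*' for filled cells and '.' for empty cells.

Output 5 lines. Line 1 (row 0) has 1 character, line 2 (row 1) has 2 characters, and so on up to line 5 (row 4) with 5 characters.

r0=0: *
r1=1: **
r2=10: *.*
r3=11: ****
r4=100: *...*

Answer: *
**
*.*
****
*...*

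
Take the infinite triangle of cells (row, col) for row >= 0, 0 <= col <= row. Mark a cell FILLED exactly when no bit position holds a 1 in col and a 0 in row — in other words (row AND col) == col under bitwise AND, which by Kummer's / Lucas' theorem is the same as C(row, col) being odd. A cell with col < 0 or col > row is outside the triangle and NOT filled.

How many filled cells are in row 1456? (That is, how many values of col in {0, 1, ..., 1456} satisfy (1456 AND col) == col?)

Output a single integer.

Answer: 32

Derivation:
1456 in binary = 10110110000
popcount(1456) = number of 1-bits in 10110110000 = 5
A col c satisfies (1456 AND c) == c iff every set bit of c is also set in 1456; each of the 5 set bits of 1456 can independently be on or off in c.
count = 2^5 = 32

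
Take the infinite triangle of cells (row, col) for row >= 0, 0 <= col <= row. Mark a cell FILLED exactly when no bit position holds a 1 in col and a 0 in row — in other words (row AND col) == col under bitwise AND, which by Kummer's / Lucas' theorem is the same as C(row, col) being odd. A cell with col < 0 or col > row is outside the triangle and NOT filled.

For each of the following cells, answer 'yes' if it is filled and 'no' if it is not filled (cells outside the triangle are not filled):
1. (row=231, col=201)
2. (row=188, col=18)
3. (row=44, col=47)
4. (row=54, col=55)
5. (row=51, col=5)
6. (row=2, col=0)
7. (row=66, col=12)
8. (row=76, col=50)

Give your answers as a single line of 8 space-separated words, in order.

(231,201): row=0b11100111, col=0b11001001, row AND col = 0b11000001 = 193; 193 != 201 -> empty
(188,18): row=0b10111100, col=0b10010, row AND col = 0b10000 = 16; 16 != 18 -> empty
(44,47): col outside [0, 44] -> not filled
(54,55): col outside [0, 54] -> not filled
(51,5): row=0b110011, col=0b101, row AND col = 0b1 = 1; 1 != 5 -> empty
(2,0): row=0b10, col=0b0, row AND col = 0b0 = 0; 0 == 0 -> filled
(66,12): row=0b1000010, col=0b1100, row AND col = 0b0 = 0; 0 != 12 -> empty
(76,50): row=0b1001100, col=0b110010, row AND col = 0b0 = 0; 0 != 50 -> empty

Answer: no no no no no yes no no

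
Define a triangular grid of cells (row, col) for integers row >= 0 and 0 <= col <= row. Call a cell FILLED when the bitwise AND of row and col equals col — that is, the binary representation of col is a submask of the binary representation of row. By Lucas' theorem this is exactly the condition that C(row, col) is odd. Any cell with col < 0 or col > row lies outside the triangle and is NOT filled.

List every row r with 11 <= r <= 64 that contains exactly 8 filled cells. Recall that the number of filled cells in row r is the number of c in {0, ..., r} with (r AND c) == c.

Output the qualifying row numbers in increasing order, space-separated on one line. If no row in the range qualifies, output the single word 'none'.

Answer: 11 13 14 19 21 22 25 26 28 35 37 38 41 42 44 49 50 52 56

Derivation:
Row r has 2^popcount(r) filled cells, so we need popcount(r) = log2(8) = 3.
Scan r = 11..64 and keep those with exactly 3 one-bits:
r=11=1011 popcount=3 -> KEEP
r=12=1100 popcount=2 -> skip
r=13=1101 popcount=3 -> KEEP
r=14=1110 popcount=3 -> KEEP
r=15=1111 popcount=4 -> skip
r=16=10000 popcount=1 -> skip
r=17=10001 popcount=2 -> skip
r=18=10010 popcount=2 -> skip
r=19=10011 popcount=3 -> KEEP
r=20=10100 popcount=2 -> skip
r=21=10101 popcount=3 -> KEEP
r=22=10110 popcount=3 -> KEEP
r=23=10111 popcount=4 -> skip
r=24=11000 popcount=2 -> skip
r=25=11001 popcount=3 -> KEEP
r=26=11010 popcount=3 -> KEEP
r=27=11011 popcount=4 -> skip
r=28=11100 popcount=3 -> KEEP
r=29=11101 popcount=4 -> skip
r=30=11110 popcount=4 -> skip
r=31=11111 popcount=5 -> skip
r=32=100000 popcount=1 -> skip
r=33=100001 popcount=2 -> skip
r=34=100010 popcount=2 -> skip
r=35=100011 popcount=3 -> KEEP
r=36=100100 popcount=2 -> skip
r=37=100101 popcount=3 -> KEEP
r=38=100110 popcount=3 -> KEEP
r=39=100111 popcount=4 -> skip
r=40=101000 popcount=2 -> skip
r=41=101001 popcount=3 -> KEEP
r=42=101010 popcount=3 -> KEEP
r=43=101011 popcount=4 -> skip
r=44=101100 popcount=3 -> KEEP
r=45=101101 popcount=4 -> skip
r=46=101110 popcount=4 -> skip
r=47=101111 popcount=5 -> skip
r=48=110000 popcount=2 -> skip
r=49=110001 popcount=3 -> KEEP
r=50=110010 popcount=3 -> KEEP
r=51=110011 popcount=4 -> skip
r=52=110100 popcount=3 -> KEEP
r=53=110101 popcount=4 -> skip
r=54=110110 popcount=4 -> skip
r=55=110111 popcount=5 -> skip
r=56=111000 popcount=3 -> KEEP
r=57=111001 popcount=4 -> skip
r=58=111010 popcount=4 -> skip
r=59=111011 popcount=5 -> skip
r=60=111100 popcount=4 -> skip
r=61=111101 popcount=5 -> skip
r=62=111110 popcount=5 -> skip
r=63=111111 popcount=6 -> skip
r=64=1000000 popcount=1 -> skip
Kept rows: 11 13 14 19 21 22 25 26 28 35 37 38 41 42 44 49 50 52 56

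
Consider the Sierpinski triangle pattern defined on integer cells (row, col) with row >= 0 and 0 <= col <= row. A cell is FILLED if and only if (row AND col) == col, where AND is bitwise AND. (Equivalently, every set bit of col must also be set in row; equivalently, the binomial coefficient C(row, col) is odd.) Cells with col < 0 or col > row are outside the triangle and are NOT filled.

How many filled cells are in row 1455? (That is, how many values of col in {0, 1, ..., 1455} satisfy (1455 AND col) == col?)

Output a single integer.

1455 in binary = 10110101111
popcount(1455) = number of 1-bits in 10110101111 = 8
A col c satisfies (1455 AND c) == c iff every set bit of c is also set in 1455; each of the 8 set bits of 1455 can independently be on or off in c.
count = 2^8 = 256

Answer: 256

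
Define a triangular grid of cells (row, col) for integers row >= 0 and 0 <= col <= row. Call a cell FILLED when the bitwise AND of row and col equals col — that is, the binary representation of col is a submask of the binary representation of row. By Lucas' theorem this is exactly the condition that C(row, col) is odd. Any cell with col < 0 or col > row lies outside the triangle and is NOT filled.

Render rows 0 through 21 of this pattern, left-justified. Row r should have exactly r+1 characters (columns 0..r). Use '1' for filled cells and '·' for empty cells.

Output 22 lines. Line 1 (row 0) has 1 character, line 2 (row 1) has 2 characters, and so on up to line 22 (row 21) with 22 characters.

r0=0: 1
r1=1: 11
r2=10: 1·1
r3=11: 1111
r4=100: 1···1
r5=101: 11··11
r6=110: 1·1·1·1
r7=111: 11111111
r8=1000: 1·······1
r9=1001: 11······11
r10=1010: 1·1·····1·1
r11=1011: 1111····1111
r12=1100: 1···1···1···1
r13=1101: 11··11··11··11
r14=1110: 1·1·1·1·1·1·1·1
r15=1111: 1111111111111111
r16=10000: 1···············1
r17=10001: 11··············11
r18=10010: 1·1·············1·1
r19=10011: 1111············1111
r20=10100: 1···1···········1···1
r21=10101: 11··11··········11··11

Answer: 1
11
1·1
1111
1···1
11··11
1·1·1·1
11111111
1·······1
11······11
1·1·····1·1
1111····1111
1···1···1···1
11··11··11··11
1·1·1·1·1·1·1·1
1111111111111111
1···············1
11··············11
1·1·············1·1
1111············1111
1···1···········1···1
11··11··········11··11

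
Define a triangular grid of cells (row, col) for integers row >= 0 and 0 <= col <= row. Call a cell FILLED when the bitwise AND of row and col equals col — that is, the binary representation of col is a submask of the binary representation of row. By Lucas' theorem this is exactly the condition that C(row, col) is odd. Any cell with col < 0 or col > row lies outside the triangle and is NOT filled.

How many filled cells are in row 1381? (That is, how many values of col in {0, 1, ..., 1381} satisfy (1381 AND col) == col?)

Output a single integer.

Answer: 64

Derivation:
1381 in binary = 10101100101
popcount(1381) = number of 1-bits in 10101100101 = 6
A col c satisfies (1381 AND c) == c iff every set bit of c is also set in 1381; each of the 6 set bits of 1381 can independently be on or off in c.
count = 2^6 = 64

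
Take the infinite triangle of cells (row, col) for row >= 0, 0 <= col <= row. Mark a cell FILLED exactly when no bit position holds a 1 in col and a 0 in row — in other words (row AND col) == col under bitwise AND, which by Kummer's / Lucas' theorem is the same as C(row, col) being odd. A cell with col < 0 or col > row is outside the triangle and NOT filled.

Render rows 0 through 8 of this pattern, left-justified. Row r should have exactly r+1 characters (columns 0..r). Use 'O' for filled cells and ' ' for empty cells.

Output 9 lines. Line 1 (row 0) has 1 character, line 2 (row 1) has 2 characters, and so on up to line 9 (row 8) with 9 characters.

Answer: O
OO
O O
OOOO
O   O
OO  OO
O O O O
OOOOOOOO
O       O

Derivation:
r0=0: O
r1=1: OO
r2=10: O O
r3=11: OOOO
r4=100: O   O
r5=101: OO  OO
r6=110: O O O O
r7=111: OOOOOOOO
r8=1000: O       O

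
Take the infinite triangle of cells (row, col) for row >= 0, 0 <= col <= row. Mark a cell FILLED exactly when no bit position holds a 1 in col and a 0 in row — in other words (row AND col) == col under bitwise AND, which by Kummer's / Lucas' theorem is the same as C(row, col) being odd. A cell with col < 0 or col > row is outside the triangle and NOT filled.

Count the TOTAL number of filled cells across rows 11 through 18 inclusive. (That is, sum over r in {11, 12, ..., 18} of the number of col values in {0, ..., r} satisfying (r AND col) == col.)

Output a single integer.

Answer: 54

Derivation:
r11=1011 pc3: +8 =8
r12=1100 pc2: +4 =12
r13=1101 pc3: +8 =20
r14=1110 pc3: +8 =28
r15=1111 pc4: +16 =44
r16=10000 pc1: +2 =46
r17=10001 pc2: +4 =50
r18=10010 pc2: +4 =54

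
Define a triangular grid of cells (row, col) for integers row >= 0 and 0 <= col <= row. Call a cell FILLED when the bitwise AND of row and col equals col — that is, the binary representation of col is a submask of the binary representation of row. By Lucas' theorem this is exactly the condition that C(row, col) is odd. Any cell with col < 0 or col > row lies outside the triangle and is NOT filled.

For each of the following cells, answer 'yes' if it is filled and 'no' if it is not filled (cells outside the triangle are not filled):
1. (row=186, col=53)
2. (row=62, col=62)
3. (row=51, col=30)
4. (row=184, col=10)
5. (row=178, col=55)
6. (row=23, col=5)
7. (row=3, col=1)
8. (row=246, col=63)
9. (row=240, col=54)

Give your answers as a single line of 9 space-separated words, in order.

(186,53): row=0b10111010, col=0b110101, row AND col = 0b110000 = 48; 48 != 53 -> empty
(62,62): row=0b111110, col=0b111110, row AND col = 0b111110 = 62; 62 == 62 -> filled
(51,30): row=0b110011, col=0b11110, row AND col = 0b10010 = 18; 18 != 30 -> empty
(184,10): row=0b10111000, col=0b1010, row AND col = 0b1000 = 8; 8 != 10 -> empty
(178,55): row=0b10110010, col=0b110111, row AND col = 0b110010 = 50; 50 != 55 -> empty
(23,5): row=0b10111, col=0b101, row AND col = 0b101 = 5; 5 == 5 -> filled
(3,1): row=0b11, col=0b1, row AND col = 0b1 = 1; 1 == 1 -> filled
(246,63): row=0b11110110, col=0b111111, row AND col = 0b110110 = 54; 54 != 63 -> empty
(240,54): row=0b11110000, col=0b110110, row AND col = 0b110000 = 48; 48 != 54 -> empty

Answer: no yes no no no yes yes no no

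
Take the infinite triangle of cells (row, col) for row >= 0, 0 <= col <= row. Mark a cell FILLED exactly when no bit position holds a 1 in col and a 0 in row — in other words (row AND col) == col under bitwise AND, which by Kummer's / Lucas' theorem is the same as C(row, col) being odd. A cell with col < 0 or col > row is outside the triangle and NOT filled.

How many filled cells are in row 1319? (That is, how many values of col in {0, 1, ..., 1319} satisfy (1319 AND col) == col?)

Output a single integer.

1319 in binary = 10100100111
popcount(1319) = number of 1-bits in 10100100111 = 6
A col c satisfies (1319 AND c) == c iff every set bit of c is also set in 1319; each of the 6 set bits of 1319 can independently be on or off in c.
count = 2^6 = 64

Answer: 64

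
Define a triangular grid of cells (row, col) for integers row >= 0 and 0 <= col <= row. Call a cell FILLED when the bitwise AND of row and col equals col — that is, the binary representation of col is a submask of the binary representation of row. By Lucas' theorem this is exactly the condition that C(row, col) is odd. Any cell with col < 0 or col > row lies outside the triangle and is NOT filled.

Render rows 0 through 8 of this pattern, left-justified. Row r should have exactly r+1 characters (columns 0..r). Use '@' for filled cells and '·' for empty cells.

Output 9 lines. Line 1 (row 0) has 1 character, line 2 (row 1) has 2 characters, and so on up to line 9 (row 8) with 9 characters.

r0=0: @
r1=1: @@
r2=10: @·@
r3=11: @@@@
r4=100: @···@
r5=101: @@··@@
r6=110: @·@·@·@
r7=111: @@@@@@@@
r8=1000: @·······@

Answer: @
@@
@·@
@@@@
@···@
@@··@@
@·@·@·@
@@@@@@@@
@·······@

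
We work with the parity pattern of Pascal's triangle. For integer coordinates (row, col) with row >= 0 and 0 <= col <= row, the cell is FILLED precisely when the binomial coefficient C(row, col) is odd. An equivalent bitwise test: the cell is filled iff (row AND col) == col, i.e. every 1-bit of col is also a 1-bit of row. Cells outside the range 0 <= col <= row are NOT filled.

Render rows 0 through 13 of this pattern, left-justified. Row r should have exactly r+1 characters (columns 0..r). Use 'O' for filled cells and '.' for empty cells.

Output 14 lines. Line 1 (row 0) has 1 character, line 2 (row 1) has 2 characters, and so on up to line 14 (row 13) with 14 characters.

Answer: O
OO
O.O
OOOO
O...O
OO..OO
O.O.O.O
OOOOOOOO
O.......O
OO......OO
O.O.....O.O
OOOO....OOOO
O...O...O...O
OO..OO..OO..OO

Derivation:
r0=0: O
r1=1: OO
r2=10: O.O
r3=11: OOOO
r4=100: O...O
r5=101: OO..OO
r6=110: O.O.O.O
r7=111: OOOOOOOO
r8=1000: O.......O
r9=1001: OO......OO
r10=1010: O.O.....O.O
r11=1011: OOOO....OOOO
r12=1100: O...O...O...O
r13=1101: OO..OO..OO..OO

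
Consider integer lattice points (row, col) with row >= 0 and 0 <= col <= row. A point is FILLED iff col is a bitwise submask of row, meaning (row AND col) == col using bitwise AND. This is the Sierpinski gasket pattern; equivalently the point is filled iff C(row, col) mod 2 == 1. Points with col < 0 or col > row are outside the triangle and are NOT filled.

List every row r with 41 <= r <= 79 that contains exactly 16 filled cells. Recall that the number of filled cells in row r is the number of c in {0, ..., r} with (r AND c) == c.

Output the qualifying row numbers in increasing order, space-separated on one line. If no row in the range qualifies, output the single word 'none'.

Row r has 2^popcount(r) filled cells, so we need popcount(r) = log2(16) = 4.
Scan r = 41..79 and keep those with exactly 4 one-bits:
r=41=101001 popcount=3 -> skip
r=42=101010 popcount=3 -> skip
r=43=101011 popcount=4 -> KEEP
r=44=101100 popcount=3 -> skip
r=45=101101 popcount=4 -> KEEP
r=46=101110 popcount=4 -> KEEP
r=47=101111 popcount=5 -> skip
r=48=110000 popcount=2 -> skip
r=49=110001 popcount=3 -> skip
r=50=110010 popcount=3 -> skip
r=51=110011 popcount=4 -> KEEP
r=52=110100 popcount=3 -> skip
r=53=110101 popcount=4 -> KEEP
r=54=110110 popcount=4 -> KEEP
r=55=110111 popcount=5 -> skip
r=56=111000 popcount=3 -> skip
r=57=111001 popcount=4 -> KEEP
r=58=111010 popcount=4 -> KEEP
r=59=111011 popcount=5 -> skip
r=60=111100 popcount=4 -> KEEP
r=61=111101 popcount=5 -> skip
r=62=111110 popcount=5 -> skip
r=63=111111 popcount=6 -> skip
r=64=1000000 popcount=1 -> skip
r=65=1000001 popcount=2 -> skip
r=66=1000010 popcount=2 -> skip
r=67=1000011 popcount=3 -> skip
r=68=1000100 popcount=2 -> skip
r=69=1000101 popcount=3 -> skip
r=70=1000110 popcount=3 -> skip
r=71=1000111 popcount=4 -> KEEP
r=72=1001000 popcount=2 -> skip
r=73=1001001 popcount=3 -> skip
r=74=1001010 popcount=3 -> skip
r=75=1001011 popcount=4 -> KEEP
r=76=1001100 popcount=3 -> skip
r=77=1001101 popcount=4 -> KEEP
r=78=1001110 popcount=4 -> KEEP
r=79=1001111 popcount=5 -> skip
Kept rows: 43 45 46 51 53 54 57 58 60 71 75 77 78

Answer: 43 45 46 51 53 54 57 58 60 71 75 77 78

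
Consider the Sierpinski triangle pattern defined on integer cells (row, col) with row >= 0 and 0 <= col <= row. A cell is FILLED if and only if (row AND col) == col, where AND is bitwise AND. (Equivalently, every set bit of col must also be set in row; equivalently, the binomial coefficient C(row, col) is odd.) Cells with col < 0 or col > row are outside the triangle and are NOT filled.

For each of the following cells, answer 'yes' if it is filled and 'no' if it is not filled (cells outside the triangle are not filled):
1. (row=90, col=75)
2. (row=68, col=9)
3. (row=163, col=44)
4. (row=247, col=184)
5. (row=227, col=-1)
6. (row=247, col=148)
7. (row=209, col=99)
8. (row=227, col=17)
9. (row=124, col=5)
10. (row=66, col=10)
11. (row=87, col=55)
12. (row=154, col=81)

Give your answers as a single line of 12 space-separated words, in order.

(90,75): row=0b1011010, col=0b1001011, row AND col = 0b1001010 = 74; 74 != 75 -> empty
(68,9): row=0b1000100, col=0b1001, row AND col = 0b0 = 0; 0 != 9 -> empty
(163,44): row=0b10100011, col=0b101100, row AND col = 0b100000 = 32; 32 != 44 -> empty
(247,184): row=0b11110111, col=0b10111000, row AND col = 0b10110000 = 176; 176 != 184 -> empty
(227,-1): col outside [0, 227] -> not filled
(247,148): row=0b11110111, col=0b10010100, row AND col = 0b10010100 = 148; 148 == 148 -> filled
(209,99): row=0b11010001, col=0b1100011, row AND col = 0b1000001 = 65; 65 != 99 -> empty
(227,17): row=0b11100011, col=0b10001, row AND col = 0b1 = 1; 1 != 17 -> empty
(124,5): row=0b1111100, col=0b101, row AND col = 0b100 = 4; 4 != 5 -> empty
(66,10): row=0b1000010, col=0b1010, row AND col = 0b10 = 2; 2 != 10 -> empty
(87,55): row=0b1010111, col=0b110111, row AND col = 0b10111 = 23; 23 != 55 -> empty
(154,81): row=0b10011010, col=0b1010001, row AND col = 0b10000 = 16; 16 != 81 -> empty

Answer: no no no no no yes no no no no no no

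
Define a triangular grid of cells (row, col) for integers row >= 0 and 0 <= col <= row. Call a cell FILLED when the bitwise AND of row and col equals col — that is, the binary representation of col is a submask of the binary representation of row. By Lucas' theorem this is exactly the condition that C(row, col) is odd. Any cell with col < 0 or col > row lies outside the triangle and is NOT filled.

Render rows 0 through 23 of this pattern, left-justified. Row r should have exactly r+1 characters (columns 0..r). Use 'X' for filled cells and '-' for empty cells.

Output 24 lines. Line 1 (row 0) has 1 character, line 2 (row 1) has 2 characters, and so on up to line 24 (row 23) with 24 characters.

r0=0: X
r1=1: XX
r2=10: X-X
r3=11: XXXX
r4=100: X---X
r5=101: XX--XX
r6=110: X-X-X-X
r7=111: XXXXXXXX
r8=1000: X-------X
r9=1001: XX------XX
r10=1010: X-X-----X-X
r11=1011: XXXX----XXXX
r12=1100: X---X---X---X
r13=1101: XX--XX--XX--XX
r14=1110: X-X-X-X-X-X-X-X
r15=1111: XXXXXXXXXXXXXXXX
r16=10000: X---------------X
r17=10001: XX--------------XX
r18=10010: X-X-------------X-X
r19=10011: XXXX------------XXXX
r20=10100: X---X-----------X---X
r21=10101: XX--XX----------XX--XX
r22=10110: X-X-X-X---------X-X-X-X
r23=10111: XXXXXXXX--------XXXXXXXX

Answer: X
XX
X-X
XXXX
X---X
XX--XX
X-X-X-X
XXXXXXXX
X-------X
XX------XX
X-X-----X-X
XXXX----XXXX
X---X---X---X
XX--XX--XX--XX
X-X-X-X-X-X-X-X
XXXXXXXXXXXXXXXX
X---------------X
XX--------------XX
X-X-------------X-X
XXXX------------XXXX
X---X-----------X---X
XX--XX----------XX--XX
X-X-X-X---------X-X-X-X
XXXXXXXX--------XXXXXXXX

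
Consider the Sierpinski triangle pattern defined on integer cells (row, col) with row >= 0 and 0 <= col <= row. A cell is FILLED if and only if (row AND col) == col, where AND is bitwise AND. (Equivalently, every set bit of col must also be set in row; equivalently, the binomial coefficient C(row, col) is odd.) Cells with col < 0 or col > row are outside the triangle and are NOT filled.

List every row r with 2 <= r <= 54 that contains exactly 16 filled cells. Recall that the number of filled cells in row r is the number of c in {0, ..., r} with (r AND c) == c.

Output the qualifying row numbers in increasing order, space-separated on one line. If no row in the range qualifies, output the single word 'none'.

Row r has 2^popcount(r) filled cells, so we need popcount(r) = log2(16) = 4.
Scan r = 2..54 and keep those with exactly 4 one-bits:
r=2=10 popcount=1 -> skip
r=3=11 popcount=2 -> skip
r=4=100 popcount=1 -> skip
r=5=101 popcount=2 -> skip
r=6=110 popcount=2 -> skip
r=7=111 popcount=3 -> skip
r=8=1000 popcount=1 -> skip
r=9=1001 popcount=2 -> skip
r=10=1010 popcount=2 -> skip
r=11=1011 popcount=3 -> skip
r=12=1100 popcount=2 -> skip
r=13=1101 popcount=3 -> skip
r=14=1110 popcount=3 -> skip
r=15=1111 popcount=4 -> KEEP
r=16=10000 popcount=1 -> skip
r=17=10001 popcount=2 -> skip
r=18=10010 popcount=2 -> skip
r=19=10011 popcount=3 -> skip
r=20=10100 popcount=2 -> skip
r=21=10101 popcount=3 -> skip
r=22=10110 popcount=3 -> skip
r=23=10111 popcount=4 -> KEEP
r=24=11000 popcount=2 -> skip
r=25=11001 popcount=3 -> skip
r=26=11010 popcount=3 -> skip
r=27=11011 popcount=4 -> KEEP
r=28=11100 popcount=3 -> skip
r=29=11101 popcount=4 -> KEEP
r=30=11110 popcount=4 -> KEEP
r=31=11111 popcount=5 -> skip
r=32=100000 popcount=1 -> skip
r=33=100001 popcount=2 -> skip
r=34=100010 popcount=2 -> skip
r=35=100011 popcount=3 -> skip
r=36=100100 popcount=2 -> skip
r=37=100101 popcount=3 -> skip
r=38=100110 popcount=3 -> skip
r=39=100111 popcount=4 -> KEEP
r=40=101000 popcount=2 -> skip
r=41=101001 popcount=3 -> skip
r=42=101010 popcount=3 -> skip
r=43=101011 popcount=4 -> KEEP
r=44=101100 popcount=3 -> skip
r=45=101101 popcount=4 -> KEEP
r=46=101110 popcount=4 -> KEEP
r=47=101111 popcount=5 -> skip
r=48=110000 popcount=2 -> skip
r=49=110001 popcount=3 -> skip
r=50=110010 popcount=3 -> skip
r=51=110011 popcount=4 -> KEEP
r=52=110100 popcount=3 -> skip
r=53=110101 popcount=4 -> KEEP
r=54=110110 popcount=4 -> KEEP
Kept rows: 15 23 27 29 30 39 43 45 46 51 53 54

Answer: 15 23 27 29 30 39 43 45 46 51 53 54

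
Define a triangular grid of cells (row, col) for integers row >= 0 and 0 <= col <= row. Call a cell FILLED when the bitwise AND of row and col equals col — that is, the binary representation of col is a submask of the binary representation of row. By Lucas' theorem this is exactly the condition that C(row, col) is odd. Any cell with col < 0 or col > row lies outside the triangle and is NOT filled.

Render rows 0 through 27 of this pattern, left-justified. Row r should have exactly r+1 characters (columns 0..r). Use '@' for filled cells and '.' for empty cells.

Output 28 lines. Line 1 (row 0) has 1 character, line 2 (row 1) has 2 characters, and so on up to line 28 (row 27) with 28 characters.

r0=0: @
r1=1: @@
r2=10: @.@
r3=11: @@@@
r4=100: @...@
r5=101: @@..@@
r6=110: @.@.@.@
r7=111: @@@@@@@@
r8=1000: @.......@
r9=1001: @@......@@
r10=1010: @.@.....@.@
r11=1011: @@@@....@@@@
r12=1100: @...@...@...@
r13=1101: @@..@@..@@..@@
r14=1110: @.@.@.@.@.@.@.@
r15=1111: @@@@@@@@@@@@@@@@
r16=10000: @...............@
r17=10001: @@..............@@
r18=10010: @.@.............@.@
r19=10011: @@@@............@@@@
r20=10100: @...@...........@...@
r21=10101: @@..@@..........@@..@@
r22=10110: @.@.@.@.........@.@.@.@
r23=10111: @@@@@@@@........@@@@@@@@
r24=11000: @.......@.......@.......@
r25=11001: @@......@@......@@......@@
r26=11010: @.@.....@.@.....@.@.....@.@
r27=11011: @@@@....@@@@....@@@@....@@@@

Answer: @
@@
@.@
@@@@
@...@
@@..@@
@.@.@.@
@@@@@@@@
@.......@
@@......@@
@.@.....@.@
@@@@....@@@@
@...@...@...@
@@..@@..@@..@@
@.@.@.@.@.@.@.@
@@@@@@@@@@@@@@@@
@...............@
@@..............@@
@.@.............@.@
@@@@............@@@@
@...@...........@...@
@@..@@..........@@..@@
@.@.@.@.........@.@.@.@
@@@@@@@@........@@@@@@@@
@.......@.......@.......@
@@......@@......@@......@@
@.@.....@.@.....@.@.....@.@
@@@@....@@@@....@@@@....@@@@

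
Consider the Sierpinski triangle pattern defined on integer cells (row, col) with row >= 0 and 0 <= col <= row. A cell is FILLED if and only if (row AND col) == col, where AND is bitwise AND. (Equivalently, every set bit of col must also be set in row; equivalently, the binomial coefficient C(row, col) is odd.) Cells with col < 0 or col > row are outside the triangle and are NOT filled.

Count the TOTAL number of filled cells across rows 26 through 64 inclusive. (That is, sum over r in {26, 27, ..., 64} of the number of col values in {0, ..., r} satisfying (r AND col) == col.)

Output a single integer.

r26=11010 pc3: +8 =8
r27=11011 pc4: +16 =24
r28=11100 pc3: +8 =32
r29=11101 pc4: +16 =48
r30=11110 pc4: +16 =64
r31=11111 pc5: +32 =96
r32=100000 pc1: +2 =98
r33=100001 pc2: +4 =102
r34=100010 pc2: +4 =106
r35=100011 pc3: +8 =114
r36=100100 pc2: +4 =118
r37=100101 pc3: +8 =126
r38=100110 pc3: +8 =134
r39=100111 pc4: +16 =150
r40=101000 pc2: +4 =154
r41=101001 pc3: +8 =162
r42=101010 pc3: +8 =170
r43=101011 pc4: +16 =186
r44=101100 pc3: +8 =194
r45=101101 pc4: +16 =210
r46=101110 pc4: +16 =226
r47=101111 pc5: +32 =258
r48=110000 pc2: +4 =262
r49=110001 pc3: +8 =270
r50=110010 pc3: +8 =278
r51=110011 pc4: +16 =294
r52=110100 pc3: +8 =302
r53=110101 pc4: +16 =318
r54=110110 pc4: +16 =334
r55=110111 pc5: +32 =366
r56=111000 pc3: +8 =374
r57=111001 pc4: +16 =390
r58=111010 pc4: +16 =406
r59=111011 pc5: +32 =438
r60=111100 pc4: +16 =454
r61=111101 pc5: +32 =486
r62=111110 pc5: +32 =518
r63=111111 pc6: +64 =582
r64=1000000 pc1: +2 =584

Answer: 584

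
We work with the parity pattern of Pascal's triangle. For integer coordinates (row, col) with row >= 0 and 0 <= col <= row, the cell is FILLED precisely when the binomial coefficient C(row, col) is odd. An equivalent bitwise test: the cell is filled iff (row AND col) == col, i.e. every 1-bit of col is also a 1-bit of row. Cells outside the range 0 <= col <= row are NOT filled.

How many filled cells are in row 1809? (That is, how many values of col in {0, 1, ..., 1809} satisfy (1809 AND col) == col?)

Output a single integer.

Answer: 32

Derivation:
1809 in binary = 11100010001
popcount(1809) = number of 1-bits in 11100010001 = 5
A col c satisfies (1809 AND c) == c iff every set bit of c is also set in 1809; each of the 5 set bits of 1809 can independently be on or off in c.
count = 2^5 = 32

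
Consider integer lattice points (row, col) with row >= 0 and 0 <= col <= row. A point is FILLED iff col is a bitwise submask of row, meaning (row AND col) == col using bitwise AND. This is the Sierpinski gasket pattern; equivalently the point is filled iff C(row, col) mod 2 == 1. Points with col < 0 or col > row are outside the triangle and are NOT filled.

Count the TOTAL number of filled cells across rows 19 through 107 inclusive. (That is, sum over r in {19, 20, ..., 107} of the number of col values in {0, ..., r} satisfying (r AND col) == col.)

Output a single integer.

r19=10011 pc3: +8 =8
r20=10100 pc2: +4 =12
r21=10101 pc3: +8 =20
r22=10110 pc3: +8 =28
r23=10111 pc4: +16 =44
r24=11000 pc2: +4 =48
r25=11001 pc3: +8 =56
r26=11010 pc3: +8 =64
r27=11011 pc4: +16 =80
r28=11100 pc3: +8 =88
r29=11101 pc4: +16 =104
r30=11110 pc4: +16 =120
r31=11111 pc5: +32 =152
r32=100000 pc1: +2 =154
r33=100001 pc2: +4 =158
r34=100010 pc2: +4 =162
r35=100011 pc3: +8 =170
r36=100100 pc2: +4 =174
r37=100101 pc3: +8 =182
r38=100110 pc3: +8 =190
r39=100111 pc4: +16 =206
r40=101000 pc2: +4 =210
r41=101001 pc3: +8 =218
r42=101010 pc3: +8 =226
r43=101011 pc4: +16 =242
r44=101100 pc3: +8 =250
r45=101101 pc4: +16 =266
r46=101110 pc4: +16 =282
r47=101111 pc5: +32 =314
r48=110000 pc2: +4 =318
r49=110001 pc3: +8 =326
r50=110010 pc3: +8 =334
r51=110011 pc4: +16 =350
r52=110100 pc3: +8 =358
r53=110101 pc4: +16 =374
r54=110110 pc4: +16 =390
r55=110111 pc5: +32 =422
r56=111000 pc3: +8 =430
r57=111001 pc4: +16 =446
r58=111010 pc4: +16 =462
r59=111011 pc5: +32 =494
r60=111100 pc4: +16 =510
r61=111101 pc5: +32 =542
r62=111110 pc5: +32 =574
r63=111111 pc6: +64 =638
r64=1000000 pc1: +2 =640
r65=1000001 pc2: +4 =644
r66=1000010 pc2: +4 =648
r67=1000011 pc3: +8 =656
r68=1000100 pc2: +4 =660
r69=1000101 pc3: +8 =668
r70=1000110 pc3: +8 =676
r71=1000111 pc4: +16 =692
r72=1001000 pc2: +4 =696
r73=1001001 pc3: +8 =704
r74=1001010 pc3: +8 =712
r75=1001011 pc4: +16 =728
r76=1001100 pc3: +8 =736
r77=1001101 pc4: +16 =752
r78=1001110 pc4: +16 =768
r79=1001111 pc5: +32 =800
r80=1010000 pc2: +4 =804
r81=1010001 pc3: +8 =812
r82=1010010 pc3: +8 =820
r83=1010011 pc4: +16 =836
r84=1010100 pc3: +8 =844
r85=1010101 pc4: +16 =860
r86=1010110 pc4: +16 =876
r87=1010111 pc5: +32 =908
r88=1011000 pc3: +8 =916
r89=1011001 pc4: +16 =932
r90=1011010 pc4: +16 =948
r91=1011011 pc5: +32 =980
r92=1011100 pc4: +16 =996
r93=1011101 pc5: +32 =1028
r94=1011110 pc5: +32 =1060
r95=1011111 pc6: +64 =1124
r96=1100000 pc2: +4 =1128
r97=1100001 pc3: +8 =1136
r98=1100010 pc3: +8 =1144
r99=1100011 pc4: +16 =1160
r100=1100100 pc3: +8 =1168
r101=1100101 pc4: +16 =1184
r102=1100110 pc4: +16 =1200
r103=1100111 pc5: +32 =1232
r104=1101000 pc3: +8 =1240
r105=1101001 pc4: +16 =1256
r106=1101010 pc4: +16 =1272
r107=1101011 pc5: +32 =1304

Answer: 1304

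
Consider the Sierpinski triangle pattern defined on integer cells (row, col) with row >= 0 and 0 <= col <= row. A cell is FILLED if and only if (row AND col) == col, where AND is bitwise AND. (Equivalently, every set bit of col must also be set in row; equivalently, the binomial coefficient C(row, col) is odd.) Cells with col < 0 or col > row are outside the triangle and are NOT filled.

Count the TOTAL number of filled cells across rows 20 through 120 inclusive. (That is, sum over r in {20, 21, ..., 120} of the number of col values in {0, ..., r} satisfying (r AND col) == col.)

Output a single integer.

r20=10100 pc2: +4 =4
r21=10101 pc3: +8 =12
r22=10110 pc3: +8 =20
r23=10111 pc4: +16 =36
r24=11000 pc2: +4 =40
r25=11001 pc3: +8 =48
r26=11010 pc3: +8 =56
r27=11011 pc4: +16 =72
r28=11100 pc3: +8 =80
r29=11101 pc4: +16 =96
r30=11110 pc4: +16 =112
r31=11111 pc5: +32 =144
r32=100000 pc1: +2 =146
r33=100001 pc2: +4 =150
r34=100010 pc2: +4 =154
r35=100011 pc3: +8 =162
r36=100100 pc2: +4 =166
r37=100101 pc3: +8 =174
r38=100110 pc3: +8 =182
r39=100111 pc4: +16 =198
r40=101000 pc2: +4 =202
r41=101001 pc3: +8 =210
r42=101010 pc3: +8 =218
r43=101011 pc4: +16 =234
r44=101100 pc3: +8 =242
r45=101101 pc4: +16 =258
r46=101110 pc4: +16 =274
r47=101111 pc5: +32 =306
r48=110000 pc2: +4 =310
r49=110001 pc3: +8 =318
r50=110010 pc3: +8 =326
r51=110011 pc4: +16 =342
r52=110100 pc3: +8 =350
r53=110101 pc4: +16 =366
r54=110110 pc4: +16 =382
r55=110111 pc5: +32 =414
r56=111000 pc3: +8 =422
r57=111001 pc4: +16 =438
r58=111010 pc4: +16 =454
r59=111011 pc5: +32 =486
r60=111100 pc4: +16 =502
r61=111101 pc5: +32 =534
r62=111110 pc5: +32 =566
r63=111111 pc6: +64 =630
r64=1000000 pc1: +2 =632
r65=1000001 pc2: +4 =636
r66=1000010 pc2: +4 =640
r67=1000011 pc3: +8 =648
r68=1000100 pc2: +4 =652
r69=1000101 pc3: +8 =660
r70=1000110 pc3: +8 =668
r71=1000111 pc4: +16 =684
r72=1001000 pc2: +4 =688
r73=1001001 pc3: +8 =696
r74=1001010 pc3: +8 =704
r75=1001011 pc4: +16 =720
r76=1001100 pc3: +8 =728
r77=1001101 pc4: +16 =744
r78=1001110 pc4: +16 =760
r79=1001111 pc5: +32 =792
r80=1010000 pc2: +4 =796
r81=1010001 pc3: +8 =804
r82=1010010 pc3: +8 =812
r83=1010011 pc4: +16 =828
r84=1010100 pc3: +8 =836
r85=1010101 pc4: +16 =852
r86=1010110 pc4: +16 =868
r87=1010111 pc5: +32 =900
r88=1011000 pc3: +8 =908
r89=1011001 pc4: +16 =924
r90=1011010 pc4: +16 =940
r91=1011011 pc5: +32 =972
r92=1011100 pc4: +16 =988
r93=1011101 pc5: +32 =1020
r94=1011110 pc5: +32 =1052
r95=1011111 pc6: +64 =1116
r96=1100000 pc2: +4 =1120
r97=1100001 pc3: +8 =1128
r98=1100010 pc3: +8 =1136
r99=1100011 pc4: +16 =1152
r100=1100100 pc3: +8 =1160
r101=1100101 pc4: +16 =1176
r102=1100110 pc4: +16 =1192
r103=1100111 pc5: +32 =1224
r104=1101000 pc3: +8 =1232
r105=1101001 pc4: +16 =1248
r106=1101010 pc4: +16 =1264
r107=1101011 pc5: +32 =1296
r108=1101100 pc4: +16 =1312
r109=1101101 pc5: +32 =1344
r110=1101110 pc5: +32 =1376
r111=1101111 pc6: +64 =1440
r112=1110000 pc3: +8 =1448
r113=1110001 pc4: +16 =1464
r114=1110010 pc4: +16 =1480
r115=1110011 pc5: +32 =1512
r116=1110100 pc4: +16 =1528
r117=1110101 pc5: +32 =1560
r118=1110110 pc5: +32 =1592
r119=1110111 pc6: +64 =1656
r120=1111000 pc4: +16 =1672

Answer: 1672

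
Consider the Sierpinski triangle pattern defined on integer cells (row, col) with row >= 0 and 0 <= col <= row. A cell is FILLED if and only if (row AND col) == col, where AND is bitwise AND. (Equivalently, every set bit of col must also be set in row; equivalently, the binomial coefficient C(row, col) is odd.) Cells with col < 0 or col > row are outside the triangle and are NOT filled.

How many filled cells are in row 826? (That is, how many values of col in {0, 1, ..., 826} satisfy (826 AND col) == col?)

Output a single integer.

Answer: 64

Derivation:
826 in binary = 1100111010
popcount(826) = number of 1-bits in 1100111010 = 6
A col c satisfies (826 AND c) == c iff every set bit of c is also set in 826; each of the 6 set bits of 826 can independently be on or off in c.
count = 2^6 = 64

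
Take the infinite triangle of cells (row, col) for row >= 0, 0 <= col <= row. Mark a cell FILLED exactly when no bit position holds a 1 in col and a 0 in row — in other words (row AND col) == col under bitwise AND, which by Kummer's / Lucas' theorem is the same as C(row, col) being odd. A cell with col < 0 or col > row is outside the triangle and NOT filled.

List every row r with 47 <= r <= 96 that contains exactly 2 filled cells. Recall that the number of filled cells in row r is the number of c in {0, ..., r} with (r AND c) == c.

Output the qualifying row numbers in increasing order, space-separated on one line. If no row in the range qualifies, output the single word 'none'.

Row r has 2^popcount(r) filled cells, so we need popcount(r) = log2(2) = 1.
Scan r = 47..96 and keep those with exactly 1 one-bits:
r=47=101111 popcount=5 -> skip
r=48=110000 popcount=2 -> skip
r=49=110001 popcount=3 -> skip
r=50=110010 popcount=3 -> skip
r=51=110011 popcount=4 -> skip
r=52=110100 popcount=3 -> skip
r=53=110101 popcount=4 -> skip
r=54=110110 popcount=4 -> skip
r=55=110111 popcount=5 -> skip
r=56=111000 popcount=3 -> skip
r=57=111001 popcount=4 -> skip
r=58=111010 popcount=4 -> skip
r=59=111011 popcount=5 -> skip
r=60=111100 popcount=4 -> skip
r=61=111101 popcount=5 -> skip
r=62=111110 popcount=5 -> skip
r=63=111111 popcount=6 -> skip
r=64=1000000 popcount=1 -> KEEP
r=65=1000001 popcount=2 -> skip
r=66=1000010 popcount=2 -> skip
r=67=1000011 popcount=3 -> skip
r=68=1000100 popcount=2 -> skip
r=69=1000101 popcount=3 -> skip
r=70=1000110 popcount=3 -> skip
r=71=1000111 popcount=4 -> skip
r=72=1001000 popcount=2 -> skip
r=73=1001001 popcount=3 -> skip
r=74=1001010 popcount=3 -> skip
r=75=1001011 popcount=4 -> skip
r=76=1001100 popcount=3 -> skip
r=77=1001101 popcount=4 -> skip
r=78=1001110 popcount=4 -> skip
r=79=1001111 popcount=5 -> skip
r=80=1010000 popcount=2 -> skip
r=81=1010001 popcount=3 -> skip
r=82=1010010 popcount=3 -> skip
r=83=1010011 popcount=4 -> skip
r=84=1010100 popcount=3 -> skip
r=85=1010101 popcount=4 -> skip
r=86=1010110 popcount=4 -> skip
r=87=1010111 popcount=5 -> skip
r=88=1011000 popcount=3 -> skip
r=89=1011001 popcount=4 -> skip
r=90=1011010 popcount=4 -> skip
r=91=1011011 popcount=5 -> skip
r=92=1011100 popcount=4 -> skip
r=93=1011101 popcount=5 -> skip
r=94=1011110 popcount=5 -> skip
r=95=1011111 popcount=6 -> skip
r=96=1100000 popcount=2 -> skip
Kept rows: 64

Answer: 64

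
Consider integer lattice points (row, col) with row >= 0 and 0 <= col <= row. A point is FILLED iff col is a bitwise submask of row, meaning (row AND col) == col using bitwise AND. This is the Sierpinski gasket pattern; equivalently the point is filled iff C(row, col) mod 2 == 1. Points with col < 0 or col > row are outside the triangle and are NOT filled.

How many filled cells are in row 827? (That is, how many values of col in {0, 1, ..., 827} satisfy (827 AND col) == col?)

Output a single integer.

827 in binary = 1100111011
popcount(827) = number of 1-bits in 1100111011 = 7
A col c satisfies (827 AND c) == c iff every set bit of c is also set in 827; each of the 7 set bits of 827 can independently be on or off in c.
count = 2^7 = 128

Answer: 128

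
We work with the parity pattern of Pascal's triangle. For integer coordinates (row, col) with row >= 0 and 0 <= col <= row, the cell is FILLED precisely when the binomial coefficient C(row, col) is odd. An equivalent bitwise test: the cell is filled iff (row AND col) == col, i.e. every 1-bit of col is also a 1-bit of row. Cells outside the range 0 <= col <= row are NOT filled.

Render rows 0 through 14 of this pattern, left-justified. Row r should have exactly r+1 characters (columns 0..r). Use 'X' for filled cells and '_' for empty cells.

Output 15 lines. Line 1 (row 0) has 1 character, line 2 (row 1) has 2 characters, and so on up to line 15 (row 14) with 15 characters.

r0=0: X
r1=1: XX
r2=10: X_X
r3=11: XXXX
r4=100: X___X
r5=101: XX__XX
r6=110: X_X_X_X
r7=111: XXXXXXXX
r8=1000: X_______X
r9=1001: XX______XX
r10=1010: X_X_____X_X
r11=1011: XXXX____XXXX
r12=1100: X___X___X___X
r13=1101: XX__XX__XX__XX
r14=1110: X_X_X_X_X_X_X_X

Answer: X
XX
X_X
XXXX
X___X
XX__XX
X_X_X_X
XXXXXXXX
X_______X
XX______XX
X_X_____X_X
XXXX____XXXX
X___X___X___X
XX__XX__XX__XX
X_X_X_X_X_X_X_X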